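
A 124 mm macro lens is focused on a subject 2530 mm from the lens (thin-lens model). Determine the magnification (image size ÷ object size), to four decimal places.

Thin lens: 1/f = 1/dₒ + 1/dᵢ → 1/dᵢ = 1/124 − 1/2530 = 0.0076693 mm⁻¹, so dᵢ ≈ 130.3907 mm.
Magnification m = dᵢ/dₒ = 130.3907/2530 ≈ 0.05154.

0.0515×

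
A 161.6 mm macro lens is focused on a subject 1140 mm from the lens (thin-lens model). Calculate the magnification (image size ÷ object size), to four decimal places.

0.1652×

Thin lens: 1/f = 1/dₒ + 1/dᵢ → 1/dᵢ = 1/161.6 − 1/1140 = 0.0053109 mm⁻¹, so dᵢ ≈ 188.2911 mm.
Magnification m = dᵢ/dₒ = 188.2911/1140 ≈ 0.16517.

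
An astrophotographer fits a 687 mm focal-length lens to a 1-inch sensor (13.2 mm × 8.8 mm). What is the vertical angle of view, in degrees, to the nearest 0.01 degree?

0.73°

Angle of view α = 2·arctan(h/2f) with h = 8.8 mm and f = 687 mm.
h/2f = 0.00640; arctan(0.00640) ≈ 0.3670°, so α ≈ 0.7339°.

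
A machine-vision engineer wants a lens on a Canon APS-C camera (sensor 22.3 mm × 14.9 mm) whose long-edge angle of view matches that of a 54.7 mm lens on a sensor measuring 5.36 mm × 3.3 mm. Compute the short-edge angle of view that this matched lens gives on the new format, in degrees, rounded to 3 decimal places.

3.750°

Equal long-edge AOV ⇒ f₂ = f₁ · 22.3/5.36 = 54.7 × 4.16045 ≈ 227.5765 mm.
Short-edge AOV on the new format = 2·arctan(14.9 / (2 × 227.5765)) = 2·arctan(0.03274) ≈ 3.7500°.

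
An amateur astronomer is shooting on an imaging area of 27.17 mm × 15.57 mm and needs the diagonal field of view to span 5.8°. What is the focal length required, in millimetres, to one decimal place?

309.1 mm

Sensor diagonal = √(27.17² + 15.57²) = √980.6338 ≈ 31.3151 mm.
From α = 2·arctan(d/2f) we get f = d / (2·tan(α/2)).
With d = 31.3151 mm and α/2 = 2.9°, tan(α/2) ≈ 0.05066, so f ≈ 31.3151 / 0.10132 ≈ 309.0843 mm.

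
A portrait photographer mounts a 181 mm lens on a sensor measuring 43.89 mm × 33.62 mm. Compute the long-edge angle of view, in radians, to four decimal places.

0.2413 rad

Angle of view α = 2·arctan(w/2f) with w = 43.89 mm and f = 181 mm.
w/2f = 0.12124; arctan(0.12124) ≈ 0.1207 rad, so α ≈ 0.2413 rad.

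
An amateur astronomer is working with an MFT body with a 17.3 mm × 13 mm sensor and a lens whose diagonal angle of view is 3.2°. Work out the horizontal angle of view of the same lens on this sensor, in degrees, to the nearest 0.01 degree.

Sensor diagonal = √(17.3² + 13²) = √468.2900 ≈ 21.6400 mm.
From the diagonal AOV: f = 21.6400 / (2·tan(1.6°)) = 21.6400 / 0.05587 ≈ 387.3622 mm.
Horizontal AOV = 2·arctan(17.3 / (2 × 387.3622)) = 2·arctan(0.02233) ≈ 2.5585°.

2.56°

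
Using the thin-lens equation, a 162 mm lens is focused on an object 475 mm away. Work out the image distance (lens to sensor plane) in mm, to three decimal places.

1/dᵢ = 1/f − 1/dₒ = 1/162 − 1/475 = 0.0040676 mm⁻¹.
dᵢ = 1/0.0040676 ≈ 245.8466 mm.

245.847 mm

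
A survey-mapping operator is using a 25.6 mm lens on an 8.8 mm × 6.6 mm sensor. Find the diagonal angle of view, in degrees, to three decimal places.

Sensor diagonal = √(8.8² + 6.6²) = √121.0000 ≈ 11.0000 mm.
Angle of view α = 2·arctan(d/2f) with d = 11.0000 mm and f = 25.6 mm.
d/2f = 0.21484; arctan(0.21484) ≈ 12.1253°, so α ≈ 24.2506°.

24.251°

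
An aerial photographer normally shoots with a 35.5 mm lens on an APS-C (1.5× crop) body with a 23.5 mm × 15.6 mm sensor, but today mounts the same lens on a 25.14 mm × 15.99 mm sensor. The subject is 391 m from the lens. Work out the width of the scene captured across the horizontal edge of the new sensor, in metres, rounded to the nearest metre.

The focal length stays 35.5 mm; the relevant sensor dimension is now w = 25.14 mm. Object distance dₒ = 391 m = 391000 mm.
Thin-lens field width W = w·(dₒ − f)/f = 25.14 × (391000 − 35.5)/35.5 ≈ 276868.945 mm = 276.869 m.

277 m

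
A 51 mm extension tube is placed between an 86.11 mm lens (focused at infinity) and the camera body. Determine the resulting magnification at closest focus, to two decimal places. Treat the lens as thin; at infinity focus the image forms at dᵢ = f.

The tube moves the image plane from f to f + e, so dᵢ = 86.11 + 51 = 137.11 mm. Focus is achieved when 1/f = 1/dₒ + 1/dᵢ, giving dₒ = 1/(1/f − 1/(f+e)).
Magnification m = dᵢ/dₒ = (f+e)·(1/f − 1/(f+e)) = e/f = 51/86.11 ≈ 0.5923.

0.59×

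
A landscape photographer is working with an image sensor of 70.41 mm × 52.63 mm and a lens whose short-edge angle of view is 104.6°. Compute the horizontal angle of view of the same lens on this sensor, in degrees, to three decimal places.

From the short-edge AOV: f = 52.63 / (2·tan(52.3°)) = 52.63 / 2.58770 ≈ 20.3385 mm.
Horizontal AOV = 2·arctan(70.41 / (2 × 20.3385)) = 2·arctan(1.73095) ≈ 119.9684°.

119.968°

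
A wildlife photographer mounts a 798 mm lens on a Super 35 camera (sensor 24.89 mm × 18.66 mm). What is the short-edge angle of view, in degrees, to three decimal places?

Angle of view α = 2·arctan(h/2f) with h = 18.66 mm and f = 798 mm.
h/2f = 0.01169; arctan(0.01169) ≈ 0.6699°, so α ≈ 1.3397°.

1.340°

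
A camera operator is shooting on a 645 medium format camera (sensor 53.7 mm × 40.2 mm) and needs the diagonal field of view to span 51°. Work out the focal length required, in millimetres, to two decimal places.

Sensor diagonal = √(53.7² + 40.2²) = √4499.7300 ≈ 67.0800 mm.
From α = 2·arctan(d/2f) we get f = d / (2·tan(α/2)).
With d = 67.0800 mm and α/2 = 25.5°, tan(α/2) ≈ 0.47698, so f ≈ 67.0800 / 0.95395 ≈ 70.3181 mm.

70.32 mm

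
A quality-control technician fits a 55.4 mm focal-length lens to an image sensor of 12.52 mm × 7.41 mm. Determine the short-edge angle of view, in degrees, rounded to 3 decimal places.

7.652°

Angle of view α = 2·arctan(h/2f) with h = 7.41 mm and f = 55.4 mm.
h/2f = 0.06688; arctan(0.06688) ≈ 3.8261°, so α ≈ 7.6522°.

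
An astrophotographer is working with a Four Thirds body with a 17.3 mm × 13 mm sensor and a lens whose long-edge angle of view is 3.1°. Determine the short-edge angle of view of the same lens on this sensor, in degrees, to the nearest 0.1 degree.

From the long-edge AOV: f = 17.3 / (2·tan(1.55°)) = 17.3 / 0.05412 ≈ 319.6694 mm.
Short-edge AOV = 2·arctan(13 / (2 × 319.6694)) = 2·arctan(0.02033) ≈ 2.3297°.

2.3°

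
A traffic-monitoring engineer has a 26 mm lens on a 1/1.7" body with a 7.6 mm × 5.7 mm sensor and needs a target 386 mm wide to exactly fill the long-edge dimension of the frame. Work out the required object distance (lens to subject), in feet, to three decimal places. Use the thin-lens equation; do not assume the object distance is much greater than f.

4.418 ft

Magnification m = w/W = dᵢ/dₒ; combined with 1/f = 1/dₒ + 1/dᵢ this gives dₒ = f·(1 + W/w).
dₒ = 26 mm × (1 + 386/7.6) = 26 × 51.7895 ≈ 1346.526 mm = 1346.526/304.8 ft = 4.41774 ft.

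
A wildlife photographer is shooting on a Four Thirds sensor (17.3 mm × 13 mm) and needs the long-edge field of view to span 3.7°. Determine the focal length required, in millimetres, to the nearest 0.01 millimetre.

267.80 mm

From α = 2·arctan(w/2f) we get f = w / (2·tan(α/2)).
With w = 17.3 mm and α/2 = 1.85°, tan(α/2) ≈ 0.03230, so f ≈ 17.3 / 0.06460 ≈ 267.8034 mm.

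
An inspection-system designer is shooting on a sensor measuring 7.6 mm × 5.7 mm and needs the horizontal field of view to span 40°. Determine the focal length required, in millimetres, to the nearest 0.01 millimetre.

10.44 mm

From α = 2·arctan(w/2f) we get f = w / (2·tan(α/2)).
With w = 7.6 mm and α/2 = 20°, tan(α/2) ≈ 0.36397, so f ≈ 7.6 / 0.72794 ≈ 10.4404 mm.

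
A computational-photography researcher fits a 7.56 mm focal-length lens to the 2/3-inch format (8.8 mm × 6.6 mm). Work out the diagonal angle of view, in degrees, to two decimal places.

Sensor diagonal = √(8.8² + 6.6²) = √121.0000 ≈ 11.0000 mm.
Angle of view α = 2·arctan(d/2f) with d = 11.0000 mm and f = 7.56 mm.
d/2f = 0.72751; arctan(0.72751) ≈ 36.0364°, so α ≈ 72.0728°.

72.07°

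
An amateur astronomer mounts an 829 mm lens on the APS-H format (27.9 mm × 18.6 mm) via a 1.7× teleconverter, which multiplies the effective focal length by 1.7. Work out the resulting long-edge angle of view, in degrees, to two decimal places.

Effective focal length f = 829 × 1.7 = 1409.3 mm.
α = 2·arctan(27.9 / (2 × 1409.3)) = 2·arctan(0.00990) ≈ 1.1343°.

1.13°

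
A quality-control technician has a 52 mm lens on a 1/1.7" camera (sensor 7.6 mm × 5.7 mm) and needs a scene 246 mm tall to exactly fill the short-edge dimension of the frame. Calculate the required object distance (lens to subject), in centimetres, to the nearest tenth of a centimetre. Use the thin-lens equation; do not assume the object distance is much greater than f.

Magnification m = h/W = dᵢ/dₒ; combined with 1/f = 1/dₒ + 1/dᵢ this gives dₒ = f·(1 + W/h).
dₒ = 52 mm × (1 + 246/5.7) = 52 × 44.1579 ≈ 2296.211 mm = 229.621 cm.

229.6 cm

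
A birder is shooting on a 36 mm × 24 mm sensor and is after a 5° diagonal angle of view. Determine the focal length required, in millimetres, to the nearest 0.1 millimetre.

Sensor diagonal = √(36² + 24²) = √1872.0000 ≈ 43.2666 mm.
From α = 2·arctan(d/2f) we get f = d / (2·tan(α/2)).
With d = 43.2666 mm and α/2 = 2.5°, tan(α/2) ≈ 0.04366, so f ≈ 43.2666 / 0.08732 ≈ 495.4842 mm.

495.5 mm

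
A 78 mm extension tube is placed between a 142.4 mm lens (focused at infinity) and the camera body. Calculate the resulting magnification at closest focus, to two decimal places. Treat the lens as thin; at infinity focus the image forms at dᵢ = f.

The tube moves the image plane from f to f + e, so dᵢ = 142.4 + 78 = 220.4 mm. Focus is achieved when 1/f = 1/dₒ + 1/dᵢ, giving dₒ = 1/(1/f − 1/(f+e)).
Magnification m = dᵢ/dₒ = (f+e)·(1/f − 1/(f+e)) = e/f = 78/142.4 ≈ 0.5478.

0.55×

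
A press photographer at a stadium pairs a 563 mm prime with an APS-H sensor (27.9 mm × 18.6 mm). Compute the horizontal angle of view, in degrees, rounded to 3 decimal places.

2.839°

Angle of view α = 2·arctan(w/2f) with w = 27.9 mm and f = 563 mm.
w/2f = 0.02478; arctan(0.02478) ≈ 1.4194°, so α ≈ 2.8388°.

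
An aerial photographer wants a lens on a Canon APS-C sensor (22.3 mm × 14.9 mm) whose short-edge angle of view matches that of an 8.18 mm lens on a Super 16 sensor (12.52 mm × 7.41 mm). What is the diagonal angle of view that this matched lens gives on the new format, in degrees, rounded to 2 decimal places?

Equal short-edge AOV ⇒ f₂ = f₁ · 14.9/7.41 = 8.18 × 2.01080 ≈ 16.4483 mm.
Sensor diagonal = √(22.3² + 14.9²) = √719.3000 ≈ 26.8198 mm.
Diagonal AOV on the new format = 2·arctan(26.8198 / (2 × 16.4483)) = 2·arctan(0.81527) ≈ 78.3789°.

78.38°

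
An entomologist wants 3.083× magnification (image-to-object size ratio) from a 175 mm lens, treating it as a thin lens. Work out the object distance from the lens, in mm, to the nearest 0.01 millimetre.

With m = dᵢ/dₒ and 1/f = 1/dₒ + 1/dᵢ, substituting dᵢ = m·dₒ gives 1/f = (1 + 1/m)/dₒ, hence dₒ = f·(1 + 1/m).
dₒ = 175 × (1 + 1/3.083) = 175 × 1.32436 ≈ 231.763 mm.

231.76 mm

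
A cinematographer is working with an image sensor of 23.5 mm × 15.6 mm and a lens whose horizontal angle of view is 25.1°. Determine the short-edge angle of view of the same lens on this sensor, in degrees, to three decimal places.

16.812°

From the horizontal AOV: f = 23.5 / (2·tan(12.55°)) = 23.5 / 0.44522 ≈ 52.7828 mm.
Short-edge AOV = 2·arctan(15.6 / (2 × 52.7828)) = 2·arctan(0.14778) ≈ 16.8121°.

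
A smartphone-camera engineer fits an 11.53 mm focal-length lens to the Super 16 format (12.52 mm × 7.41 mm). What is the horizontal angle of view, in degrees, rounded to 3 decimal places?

56.998°

Angle of view α = 2·arctan(w/2f) with w = 12.52 mm and f = 11.53 mm.
w/2f = 0.54293; arctan(0.54293) ≈ 28.4989°, so α ≈ 56.9979°.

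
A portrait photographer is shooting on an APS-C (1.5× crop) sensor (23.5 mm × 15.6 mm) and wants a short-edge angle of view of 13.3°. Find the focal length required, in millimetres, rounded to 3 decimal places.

From α = 2·arctan(h/2f) we get f = h / (2·tan(α/2)).
With h = 15.6 mm and α/2 = 6.65°, tan(α/2) ≈ 0.11659, so f ≈ 15.6 / 0.23318 ≈ 66.9020 mm.

66.902 mm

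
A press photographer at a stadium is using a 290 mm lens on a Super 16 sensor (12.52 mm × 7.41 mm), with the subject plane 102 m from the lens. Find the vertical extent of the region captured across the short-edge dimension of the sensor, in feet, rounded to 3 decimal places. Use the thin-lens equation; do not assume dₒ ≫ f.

8.526 ft

dₒ: 102 m = 102000 mm.
Similar triangles through the lens centre give W/dₒ = h/dᵢ; with 1/f = 1/dₒ + 1/dᵢ this gives W = h·(dₒ − f)/f.
W = 7.41 mm × (102000 − 290) / 290 = 7.41 × 350.7241 ≈ 2598.866 mm = 2598.866/304.8 ft = 8.52646 ft.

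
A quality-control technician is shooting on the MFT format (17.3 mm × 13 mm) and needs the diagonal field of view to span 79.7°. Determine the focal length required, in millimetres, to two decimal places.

12.96 mm

Sensor diagonal = √(17.3² + 13²) = √468.2900 ≈ 21.6400 mm.
From α = 2·arctan(d/2f) we get f = d / (2·tan(α/2)).
With d = 21.6400 mm and α/2 = 39.85°, tan(α/2) ≈ 0.83465, so f ≈ 21.6400 / 1.66930 ≈ 12.9636 mm.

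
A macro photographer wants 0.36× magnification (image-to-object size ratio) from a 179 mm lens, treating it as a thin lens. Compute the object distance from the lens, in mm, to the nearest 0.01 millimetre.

676.22 mm

With m = dᵢ/dₒ and 1/f = 1/dₒ + 1/dᵢ, substituting dᵢ = m·dₒ gives 1/f = (1 + 1/m)/dₒ, hence dₒ = f·(1 + 1/m).
dₒ = 179 × (1 + 1/0.36) = 179 × 3.77778 ≈ 676.222 mm.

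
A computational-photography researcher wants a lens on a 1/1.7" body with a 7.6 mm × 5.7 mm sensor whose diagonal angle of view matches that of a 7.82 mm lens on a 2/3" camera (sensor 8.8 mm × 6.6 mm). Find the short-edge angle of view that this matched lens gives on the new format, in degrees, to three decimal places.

Sensor diagonal = √(8.8² + 6.6²) = √121.0000 ≈ 11.0000 mm.
Sensor diagonal = √(7.6² + 5.7²) = √90.2500 ≈ 9.5000 mm.
Equal diagonal AOV ⇒ f₂ = f₁ · 9.5000/11.0000 = 7.82 × 0.86364 ≈ 6.7536 mm.
Short-edge AOV on the new format = 2·arctan(5.7 / (2 × 6.7536)) = 2·arctan(0.42199) ≈ 45.7590°.

45.759°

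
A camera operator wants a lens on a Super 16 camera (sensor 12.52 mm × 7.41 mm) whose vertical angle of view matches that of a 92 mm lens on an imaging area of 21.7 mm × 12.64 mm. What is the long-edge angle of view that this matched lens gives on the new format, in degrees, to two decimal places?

13.24°

Equal vertical AOV ⇒ f₂ = f₁ · 7.41/12.64 = 92 × 0.58623 ≈ 53.9335 mm.
Long-edge AOV on the new format = 2·arctan(12.52 / (2 × 53.9335)) = 2·arctan(0.11607) ≈ 13.2413°.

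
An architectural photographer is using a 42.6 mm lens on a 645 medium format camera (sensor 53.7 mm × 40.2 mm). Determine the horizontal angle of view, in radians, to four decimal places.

Angle of view α = 2·arctan(w/2f) with w = 53.7 mm and f = 42.6 mm.
w/2f = 0.63028; arctan(0.63028) ≈ 0.5624 rad, so α ≈ 1.1248 rad.

1.1248 rad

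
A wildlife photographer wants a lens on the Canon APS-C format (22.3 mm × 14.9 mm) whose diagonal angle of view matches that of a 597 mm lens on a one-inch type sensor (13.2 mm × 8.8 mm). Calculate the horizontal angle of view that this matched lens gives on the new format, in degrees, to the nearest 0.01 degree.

1.27°

Sensor diagonal = √(13.2² + 8.8²) = √251.6800 ≈ 15.8644 mm.
Sensor diagonal = √(22.3² + 14.9²) = √719.3000 ≈ 26.8198 mm.
Equal diagonal AOV ⇒ f₂ = f₁ · 26.8198/15.8644 = 597 × 1.69056 ≈ 1009.2645 mm.
Horizontal AOV on the new format = 2·arctan(22.3 / (2 × 1009.2645)) = 2·arctan(0.01105) ≈ 1.2659°.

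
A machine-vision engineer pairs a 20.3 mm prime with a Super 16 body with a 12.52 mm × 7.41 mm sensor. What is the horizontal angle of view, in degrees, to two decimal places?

34.28°

Angle of view α = 2·arctan(w/2f) with w = 12.52 mm and f = 20.3 mm.
w/2f = 0.30837; arctan(0.30837) ≈ 17.1384°, so α ≈ 34.2768°.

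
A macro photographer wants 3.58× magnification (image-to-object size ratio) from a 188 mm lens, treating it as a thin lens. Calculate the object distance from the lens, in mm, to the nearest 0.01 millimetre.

240.51 mm

With m = dᵢ/dₒ and 1/f = 1/dₒ + 1/dᵢ, substituting dᵢ = m·dₒ gives 1/f = (1 + 1/m)/dₒ, hence dₒ = f·(1 + 1/m).
dₒ = 188 × (1 + 1/3.58) = 188 × 1.27933 ≈ 240.514 mm.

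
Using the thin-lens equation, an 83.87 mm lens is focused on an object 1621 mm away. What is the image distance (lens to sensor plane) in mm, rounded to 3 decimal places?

1/dᵢ = 1/f − 1/dₒ = 1/83.87 − 1/1621 = 0.0113063 mm⁻¹.
dᵢ = 1/0.0113063 ≈ 88.4462 mm.

88.446 mm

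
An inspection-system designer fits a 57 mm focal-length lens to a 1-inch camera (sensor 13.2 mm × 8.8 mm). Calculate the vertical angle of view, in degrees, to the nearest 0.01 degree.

Angle of view α = 2·arctan(h/2f) with h = 8.8 mm and f = 57 mm.
h/2f = 0.07719; arctan(0.07719) ≈ 4.4141°, so α ≈ 8.8282°.

8.83°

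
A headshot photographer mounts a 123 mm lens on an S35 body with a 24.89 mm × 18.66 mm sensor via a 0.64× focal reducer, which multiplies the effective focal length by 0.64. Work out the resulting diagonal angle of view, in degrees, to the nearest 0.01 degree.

Effective focal length f = 123 × 0.64 = 78.72 mm.
Sensor diagonal = √(24.89² + 18.66²) = √967.7077 ≈ 31.1080 mm.
α = 2·arctan(31.108 / (2 × 78.72)) = 2·arctan(0.19759) ≈ 22.3538°.

22.35°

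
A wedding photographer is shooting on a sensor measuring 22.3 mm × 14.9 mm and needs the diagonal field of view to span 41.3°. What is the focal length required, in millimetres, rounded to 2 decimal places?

35.58 mm

Sensor diagonal = √(22.3² + 14.9²) = √719.3000 ≈ 26.8198 mm.
From α = 2·arctan(d/2f) we get f = d / (2·tan(α/2)).
With d = 26.8198 mm and α/2 = 20.65°, tan(α/2) ≈ 0.37687, so f ≈ 26.8198 / 0.75374 ≈ 35.5821 mm.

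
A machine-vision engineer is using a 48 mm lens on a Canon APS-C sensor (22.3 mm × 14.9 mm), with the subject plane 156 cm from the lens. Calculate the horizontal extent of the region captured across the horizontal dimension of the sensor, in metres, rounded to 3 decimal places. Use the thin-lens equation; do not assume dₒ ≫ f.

0.702 m

dₒ: 156 cm = 1560 mm.
Similar triangles through the lens centre give W/dₒ = w/dᵢ; with 1/f = 1/dₒ + 1/dᵢ this gives W = w·(dₒ − f)/f.
W = 22.3 mm × (1560 − 48) / 48 = 22.3 × 31.5000 ≈ 702.450 mm = 0.70245 m.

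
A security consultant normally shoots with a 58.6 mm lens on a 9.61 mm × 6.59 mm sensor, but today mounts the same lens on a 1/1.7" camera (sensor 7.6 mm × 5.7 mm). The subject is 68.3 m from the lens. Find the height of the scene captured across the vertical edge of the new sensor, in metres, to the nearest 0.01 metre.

6.64 m

The focal length stays 58.6 mm; the relevant sensor dimension is now h = 5.7 mm. Object distance dₒ = 68.3 m = 68300 mm.
Thin-lens field height W = h·(dₒ − f)/f = 5.7 × (68300 − 58.6)/58.6 ≈ 6637.815 mm = 6.63782 m.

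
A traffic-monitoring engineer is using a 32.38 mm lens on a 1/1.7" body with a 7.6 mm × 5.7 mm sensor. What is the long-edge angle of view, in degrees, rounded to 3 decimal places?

13.387°

Angle of view α = 2·arctan(w/2f) with w = 7.6 mm and f = 32.38 mm.
w/2f = 0.11736; arctan(0.11736) ≈ 6.6934°, so α ≈ 13.3868°.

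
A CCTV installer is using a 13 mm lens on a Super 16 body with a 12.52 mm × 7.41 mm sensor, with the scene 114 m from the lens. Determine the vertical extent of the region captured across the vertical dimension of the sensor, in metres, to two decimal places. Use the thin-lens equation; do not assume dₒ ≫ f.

dₒ: 114 m = 114000 mm.
Similar triangles through the lens centre give W/dₒ = h/dᵢ; with 1/f = 1/dₒ + 1/dᵢ this gives W = h·(dₒ − f)/f.
W = 7.41 mm × (114000 − 13) / 13 = 7.41 × 8768.2308 ≈ 64972.590 mm = 64.9726 m.

64.97 m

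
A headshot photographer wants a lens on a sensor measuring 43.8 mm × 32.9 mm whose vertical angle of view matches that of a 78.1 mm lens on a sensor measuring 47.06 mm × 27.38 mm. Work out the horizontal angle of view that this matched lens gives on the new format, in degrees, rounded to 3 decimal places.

26.271°

Equal vertical AOV ⇒ f₂ = f₁ · 32.9/27.38 = 78.1 × 1.20161 ≈ 93.8455 mm.
Horizontal AOV on the new format = 2·arctan(43.8 / (2 × 93.8455)) = 2·arctan(0.23336) ≈ 26.2712°.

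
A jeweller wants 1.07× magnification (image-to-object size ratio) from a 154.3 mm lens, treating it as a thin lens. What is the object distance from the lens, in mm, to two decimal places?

298.51 mm

With m = dᵢ/dₒ and 1/f = 1/dₒ + 1/dᵢ, substituting dᵢ = m·dₒ gives 1/f = (1 + 1/m)/dₒ, hence dₒ = f·(1 + 1/m).
dₒ = 154.3 × (1 + 1/1.07) = 154.3 × 1.93458 ≈ 298.506 mm.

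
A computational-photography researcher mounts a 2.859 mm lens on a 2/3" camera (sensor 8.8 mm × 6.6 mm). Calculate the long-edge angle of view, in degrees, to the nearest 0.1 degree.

114.0°

Angle of view α = 2·arctan(w/2f) with w = 8.8 mm and f = 2.859 mm.
w/2f = 1.53900; arctan(1.53900) ≈ 56.9853°, so α ≈ 113.9706°.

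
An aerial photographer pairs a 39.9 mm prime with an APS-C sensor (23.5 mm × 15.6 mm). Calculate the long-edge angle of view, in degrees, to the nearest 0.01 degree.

Angle of view α = 2·arctan(w/2f) with w = 23.5 mm and f = 39.9 mm.
w/2f = 0.29449; arctan(0.29449) ≈ 16.4090°, so α ≈ 32.8179°.

32.82°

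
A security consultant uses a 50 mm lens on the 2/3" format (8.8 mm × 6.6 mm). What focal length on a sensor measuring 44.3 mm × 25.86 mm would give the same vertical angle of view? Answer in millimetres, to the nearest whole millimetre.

Equal angle of view means equal height/f ratio, so f₂ = f₁ · (height₂/height₁) = 50 × 25.86/6.6.
f₂ = 50 × 3.91818 ≈ 195.909 mm.

196 mm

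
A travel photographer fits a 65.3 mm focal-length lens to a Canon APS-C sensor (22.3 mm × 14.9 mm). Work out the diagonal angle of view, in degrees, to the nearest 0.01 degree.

Sensor diagonal = √(22.3² + 14.9²) = √719.3000 ≈ 26.8198 mm.
Angle of view α = 2·arctan(d/2f) with d = 26.8198 mm and f = 65.3 mm.
d/2f = 0.20536; arctan(0.20536) ≈ 11.6048°, so α ≈ 23.2096°.

23.21°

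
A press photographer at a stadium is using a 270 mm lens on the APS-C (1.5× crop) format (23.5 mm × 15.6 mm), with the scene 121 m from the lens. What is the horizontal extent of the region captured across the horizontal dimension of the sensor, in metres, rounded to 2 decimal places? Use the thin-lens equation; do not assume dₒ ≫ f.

dₒ: 121 m = 121000 mm.
Similar triangles through the lens centre give W/dₒ = w/dᵢ; with 1/f = 1/dₒ + 1/dᵢ this gives W = w·(dₒ − f)/f.
W = 23.5 mm × (121000 − 270) / 270 = 23.5 × 447.1481 ≈ 10507.981 mm = 10.508 m.

10.51 m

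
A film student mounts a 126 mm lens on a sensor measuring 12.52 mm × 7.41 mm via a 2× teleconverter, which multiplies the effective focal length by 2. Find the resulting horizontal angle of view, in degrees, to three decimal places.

Effective focal length f = 126 × 2 = 252 mm.
α = 2·arctan(12.52 / (2 × 252)) = 2·arctan(0.02484) ≈ 2.8460°.

2.846°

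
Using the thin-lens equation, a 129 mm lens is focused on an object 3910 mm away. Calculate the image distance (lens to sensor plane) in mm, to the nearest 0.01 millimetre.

133.40 mm

1/dᵢ = 1/f − 1/dₒ = 1/129 − 1/3910 = 0.0074962 mm⁻¹.
dᵢ = 1/0.0074962 ≈ 133.4012 mm.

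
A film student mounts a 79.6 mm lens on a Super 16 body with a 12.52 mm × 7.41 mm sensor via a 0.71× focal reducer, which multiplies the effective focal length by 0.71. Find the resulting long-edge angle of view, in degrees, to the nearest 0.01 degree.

Effective focal length f = 79.6 × 0.71 = 56.516 mm.
α = 2·arctan(12.52 / (2 × 56.516)) = 2·arctan(0.11077) ≈ 12.6412°.

12.64°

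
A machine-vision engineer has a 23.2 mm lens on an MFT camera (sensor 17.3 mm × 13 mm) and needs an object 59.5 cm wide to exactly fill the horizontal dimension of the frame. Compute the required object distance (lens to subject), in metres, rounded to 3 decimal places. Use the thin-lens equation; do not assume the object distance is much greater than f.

0.821 m

W: 59.5 cm = 595 mm.
Magnification m = w/W = dᵢ/dₒ; combined with 1/f = 1/dₒ + 1/dᵢ this gives dₒ = f·(1 + W/w).
dₒ = 23.2 mm × (1 + 595/17.3) = 23.2 × 35.3931 ≈ 821.119 mm = 0.821119 m.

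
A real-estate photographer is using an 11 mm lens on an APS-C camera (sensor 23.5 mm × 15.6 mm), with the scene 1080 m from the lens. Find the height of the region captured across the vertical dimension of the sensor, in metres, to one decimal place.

1531.6 m

dₒ: 1080 m = 1.08e+06 mm.
Similar triangles through the lens centre give W/dₒ = h/dᵢ; with 1/f = 1/dₒ + 1/dᵢ this gives W = h·(dₒ − f)/f.
W = 15.6 mm × (1.08e+06 − 11) / 11 = 15.6 × 98180.8182 ≈ 1531620.764 mm = 1531.62 m.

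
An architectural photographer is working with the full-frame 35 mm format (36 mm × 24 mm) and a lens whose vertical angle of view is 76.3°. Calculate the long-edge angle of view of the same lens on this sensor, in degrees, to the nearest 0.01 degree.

99.36°

From the vertical AOV: f = 24 / (2·tan(38.15°)) = 24 / 1.57102 ≈ 15.2767 mm.
Long-edge AOV = 2·arctan(36 / (2 × 15.2767)) = 2·arctan(1.17827) ≈ 99.3571°.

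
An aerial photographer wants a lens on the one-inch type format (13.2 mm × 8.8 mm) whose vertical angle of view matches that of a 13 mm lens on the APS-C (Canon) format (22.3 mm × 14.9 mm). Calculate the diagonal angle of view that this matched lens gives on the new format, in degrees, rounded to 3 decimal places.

91.867°

Equal vertical AOV ⇒ f₂ = f₁ · 8.8/14.9 = 13 × 0.59060 ≈ 7.6779 mm.
Sensor diagonal = √(13.2² + 8.8²) = √251.6800 ≈ 15.8644 mm.
Diagonal AOV on the new format = 2·arctan(15.8644 / (2 × 7.6779)) = 2·arctan(1.03313) ≈ 91.8671°.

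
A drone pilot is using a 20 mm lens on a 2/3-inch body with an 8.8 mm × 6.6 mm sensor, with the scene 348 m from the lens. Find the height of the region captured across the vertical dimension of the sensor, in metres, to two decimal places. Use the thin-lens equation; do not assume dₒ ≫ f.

114.83 m

dₒ: 348 m = 348000 mm.
Similar triangles through the lens centre give W/dₒ = h/dᵢ; with 1/f = 1/dₒ + 1/dᵢ this gives W = h·(dₒ − f)/f.
W = 6.6 mm × (348000 − 20) / 20 = 6.6 × 17399.0000 ≈ 114833.400 mm = 114.833 m.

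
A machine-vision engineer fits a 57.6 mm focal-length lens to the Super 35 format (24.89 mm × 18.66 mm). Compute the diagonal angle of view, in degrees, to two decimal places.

30.22°

Sensor diagonal = √(24.89² + 18.66²) = √967.7077 ≈ 31.1080 mm.
Angle of view α = 2·arctan(d/2f) with d = 31.1080 mm and f = 57.6 mm.
d/2f = 0.27003; arctan(0.27003) ≈ 15.1114°, so α ≈ 30.2229°.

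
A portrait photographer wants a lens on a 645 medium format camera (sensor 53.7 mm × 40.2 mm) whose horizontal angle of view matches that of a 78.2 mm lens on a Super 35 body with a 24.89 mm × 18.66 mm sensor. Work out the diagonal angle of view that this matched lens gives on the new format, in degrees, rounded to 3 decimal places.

Equal horizontal AOV ⇒ f₂ = f₁ · 53.7/24.89 = 78.2 × 2.15749 ≈ 168.7160 mm.
Sensor diagonal = √(53.7² + 40.2²) = √4499.7300 ≈ 67.0800 mm.
Diagonal AOV on the new format = 2·arctan(67.0800 / (2 × 168.7160)) = 2·arctan(0.19880) ≈ 22.4871°.

22.487°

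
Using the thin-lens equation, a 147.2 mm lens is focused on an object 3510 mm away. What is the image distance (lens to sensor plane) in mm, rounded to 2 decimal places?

153.64 mm

1/dᵢ = 1/f − 1/dₒ = 1/147.2 − 1/3510 = 0.0065086 mm⁻¹.
dᵢ = 1/0.0065086 ≈ 153.6434 mm.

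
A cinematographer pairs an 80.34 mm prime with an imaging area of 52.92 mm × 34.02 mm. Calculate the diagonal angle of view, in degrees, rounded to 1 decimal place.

Sensor diagonal = √(52.92² + 34.02²) = √3957.8868 ≈ 62.9117 mm.
Angle of view α = 2·arctan(d/2f) with d = 62.9117 mm and f = 80.34 mm.
d/2f = 0.39153; arctan(0.39153) ≈ 21.3820°, so α ≈ 42.7641°.

42.8°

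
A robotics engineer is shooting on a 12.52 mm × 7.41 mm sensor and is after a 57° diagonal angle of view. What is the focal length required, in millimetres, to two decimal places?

Sensor diagonal = √(12.52² + 7.41²) = √211.6585 ≈ 14.5485 mm.
From α = 2·arctan(d/2f) we get f = d / (2·tan(α/2)).
With d = 14.5485 mm and α/2 = 28.5°, tan(α/2) ≈ 0.54296, so f ≈ 14.5485 / 1.08591 ≈ 13.3975 mm.

13.40 mm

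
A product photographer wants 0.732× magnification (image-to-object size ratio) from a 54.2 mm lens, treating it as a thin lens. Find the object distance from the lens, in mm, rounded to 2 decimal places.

128.24 mm

With m = dᵢ/dₒ and 1/f = 1/dₒ + 1/dᵢ, substituting dᵢ = m·dₒ gives 1/f = (1 + 1/m)/dₒ, hence dₒ = f·(1 + 1/m).
dₒ = 54.2 × (1 + 1/0.732) = 54.2 × 2.36612 ≈ 128.244 mm.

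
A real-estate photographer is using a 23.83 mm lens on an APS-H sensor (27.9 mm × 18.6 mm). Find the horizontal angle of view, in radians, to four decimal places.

Angle of view α = 2·arctan(w/2f) with w = 27.9 mm and f = 23.83 mm.
w/2f = 0.58540; arctan(0.58540) ≈ 0.5296 rad, so α ≈ 1.0592 rad.

1.0592 rad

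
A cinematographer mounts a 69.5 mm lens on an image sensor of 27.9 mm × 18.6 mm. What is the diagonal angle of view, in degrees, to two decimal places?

Sensor diagonal = √(27.9² + 18.6²) = √1124.3700 ≈ 33.5316 mm.
Angle of view α = 2·arctan(d/2f) with d = 33.5316 mm and f = 69.5 mm.
d/2f = 0.24123; arctan(0.24123) ≈ 13.5626°, so α ≈ 27.1252°.

27.13°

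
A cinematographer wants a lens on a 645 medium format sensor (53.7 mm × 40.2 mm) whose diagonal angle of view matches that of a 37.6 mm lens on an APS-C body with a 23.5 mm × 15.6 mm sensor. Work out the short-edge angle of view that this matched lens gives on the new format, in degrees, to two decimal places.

Sensor diagonal = √(23.5² + 15.6²) = √795.6100 ≈ 28.2066 mm.
Sensor diagonal = √(53.7² + 40.2²) = √4499.7300 ≈ 67.0800 mm.
Equal diagonal AOV ⇒ f₂ = f₁ · 67.0800/28.2066 = 37.6 × 2.37817 ≈ 89.4192 mm.
Short-edge AOV on the new format = 2·arctan(40.2 / (2 × 89.4192)) = 2·arctan(0.22478) ≈ 25.3372°.

25.34°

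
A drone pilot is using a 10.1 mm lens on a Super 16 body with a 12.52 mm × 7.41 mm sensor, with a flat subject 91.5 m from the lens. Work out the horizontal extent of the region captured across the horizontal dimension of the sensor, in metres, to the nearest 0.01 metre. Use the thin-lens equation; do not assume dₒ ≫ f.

113.41 m

dₒ: 91.5 m = 91500 mm.
Similar triangles through the lens centre give W/dₒ = w/dᵢ; with 1/f = 1/dₒ + 1/dᵢ this gives W = w·(dₒ − f)/f.
W = 12.52 mm × (91500 − 10.1) / 10.1 = 12.52 × 9058.4059 ≈ 113411.242 mm = 113.411 m.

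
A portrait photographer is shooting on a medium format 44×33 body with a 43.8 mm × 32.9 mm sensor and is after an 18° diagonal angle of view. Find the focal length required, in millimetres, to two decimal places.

172.93 mm

Sensor diagonal = √(43.8² + 32.9²) = √3000.8500 ≈ 54.7800 mm.
From α = 2·arctan(d/2f) we get f = d / (2·tan(α/2)).
With d = 54.7800 mm and α/2 = 9°, tan(α/2) ≈ 0.15838, so f ≈ 54.7800 / 0.31677 ≈ 172.9337 mm.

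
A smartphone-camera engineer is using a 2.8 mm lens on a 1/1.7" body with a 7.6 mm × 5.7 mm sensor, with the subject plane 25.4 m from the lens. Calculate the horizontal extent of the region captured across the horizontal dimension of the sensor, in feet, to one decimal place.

226.2 ft

dₒ: 25.4 m = 25400 mm.
Similar triangles through the lens centre give W/dₒ = w/dᵢ; with 1/f = 1/dₒ + 1/dᵢ this gives W = w·(dₒ − f)/f.
W = 7.6 mm × (25400 − 2.8) / 2.8 = 7.6 × 9070.4286 ≈ 68935.257 mm = 68935.257/304.8 ft = 226.166 ft.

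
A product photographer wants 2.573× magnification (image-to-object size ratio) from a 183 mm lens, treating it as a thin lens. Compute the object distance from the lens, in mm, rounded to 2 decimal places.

With m = dᵢ/dₒ and 1/f = 1/dₒ + 1/dᵢ, substituting dᵢ = m·dₒ gives 1/f = (1 + 1/m)/dₒ, hence dₒ = f·(1 + 1/m).
dₒ = 183 × (1 + 1/2.573) = 183 × 1.38865 ≈ 254.123 mm.

254.12 mm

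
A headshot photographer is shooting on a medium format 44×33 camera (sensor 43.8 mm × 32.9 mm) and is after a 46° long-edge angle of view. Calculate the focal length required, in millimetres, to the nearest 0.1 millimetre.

From α = 2·arctan(w/2f) we get f = w / (2·tan(α/2)).
With w = 43.8 mm and α/2 = 23°, tan(α/2) ≈ 0.42447, so f ≈ 43.8 / 0.84895 ≈ 51.5932 mm.

51.6 mm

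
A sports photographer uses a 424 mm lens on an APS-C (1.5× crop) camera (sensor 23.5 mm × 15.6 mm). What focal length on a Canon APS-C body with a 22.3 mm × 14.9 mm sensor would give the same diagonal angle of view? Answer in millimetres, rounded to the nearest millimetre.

403 mm

Sensor diagonal = √(23.5² + 15.6²) = √795.6100 ≈ 28.2066 mm.
Sensor diagonal = √(22.3² + 14.9²) = √719.3000 ≈ 26.8198 mm.
Equal angle of view means equal diagonal/f ratio, so f₂ = f₁ · (diagonal₂/diagonal₁) = 424 × 26.8198/28.2066.
f₂ = 424 × 0.95083 ≈ 403.154 mm.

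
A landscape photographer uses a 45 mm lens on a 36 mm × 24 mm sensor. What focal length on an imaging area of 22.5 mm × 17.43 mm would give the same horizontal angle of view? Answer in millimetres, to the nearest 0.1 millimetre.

28.1 mm

Equal angle of view means equal width/f ratio, so f₂ = f₁ · (width₂/width₁) = 45 × 22.5/36.
f₂ = 45 × 0.62500 ≈ 28.125 mm.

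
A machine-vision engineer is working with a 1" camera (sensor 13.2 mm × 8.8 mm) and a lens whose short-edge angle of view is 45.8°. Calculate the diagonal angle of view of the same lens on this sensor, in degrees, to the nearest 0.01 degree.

From the short-edge AOV: f = 8.8 / (2·tan(22.9°)) = 8.8 / 0.84483 ≈ 10.4163 mm.
Sensor diagonal = √(13.2² + 8.8²) = √251.6800 ≈ 15.8644 mm.
Diagonal AOV = 2·arctan(15.8644 / (2 × 10.4163)) = 2·arctan(0.76152) ≈ 74.5802°.

74.58°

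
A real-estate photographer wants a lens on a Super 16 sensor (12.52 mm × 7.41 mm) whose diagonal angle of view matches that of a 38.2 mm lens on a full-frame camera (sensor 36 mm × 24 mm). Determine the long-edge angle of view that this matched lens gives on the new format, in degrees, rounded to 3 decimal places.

51.965°

Sensor diagonal = √(36² + 24²) = √1872.0000 ≈ 43.2666 mm.
Sensor diagonal = √(12.52² + 7.41²) = √211.6585 ≈ 14.5485 mm.
Equal diagonal AOV ⇒ f₂ = f₁ · 14.5485/43.2666 = 38.2 × 0.33625 ≈ 12.8448 mm.
Long-edge AOV on the new format = 2·arctan(12.52 / (2 × 12.8448)) = 2·arctan(0.48736) ≈ 51.9651°.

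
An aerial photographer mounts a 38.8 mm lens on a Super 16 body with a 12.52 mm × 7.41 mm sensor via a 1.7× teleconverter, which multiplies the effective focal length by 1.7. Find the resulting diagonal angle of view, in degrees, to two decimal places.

12.59°

Effective focal length f = 38.8 × 1.7 = 65.96 mm.
Sensor diagonal = √(12.52² + 7.41²) = √211.6585 ≈ 14.5485 mm.
α = 2·arctan(14.548 / (2 × 65.96)) = 2·arctan(0.11028) ≈ 12.5866°.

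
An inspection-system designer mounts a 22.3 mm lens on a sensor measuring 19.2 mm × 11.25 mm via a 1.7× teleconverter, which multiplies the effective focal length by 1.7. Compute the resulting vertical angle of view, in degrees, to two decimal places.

Effective focal length f = 22.3 × 1.7 = 37.91 mm.
α = 2·arctan(11.25 / (2 × 37.91)) = 2·arctan(0.14838) ≈ 16.8797°.

16.88°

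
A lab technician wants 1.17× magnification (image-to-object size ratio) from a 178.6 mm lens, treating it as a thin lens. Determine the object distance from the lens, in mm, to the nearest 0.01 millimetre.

With m = dᵢ/dₒ and 1/f = 1/dₒ + 1/dᵢ, substituting dᵢ = m·dₒ gives 1/f = (1 + 1/m)/dₒ, hence dₒ = f·(1 + 1/m).
dₒ = 178.6 × (1 + 1/1.17) = 178.6 × 1.85470 ≈ 331.250 mm.

331.25 mm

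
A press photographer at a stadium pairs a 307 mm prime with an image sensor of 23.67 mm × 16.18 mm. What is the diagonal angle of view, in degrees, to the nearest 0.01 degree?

5.35°

Sensor diagonal = √(23.67² + 16.18²) = √822.0613 ≈ 28.6716 mm.
Angle of view α = 2·arctan(d/2f) with d = 28.6716 mm and f = 307 mm.
d/2f = 0.04670; arctan(0.04670) ≈ 2.6736°, so α ≈ 5.3471°.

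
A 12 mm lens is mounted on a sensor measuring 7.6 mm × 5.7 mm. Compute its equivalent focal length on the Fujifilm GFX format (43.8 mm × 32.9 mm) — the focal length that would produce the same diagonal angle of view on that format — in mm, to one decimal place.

69.2 mm

Sensor diagonal = √(7.6² + 5.7²) = √90.2500 ≈ 9.5000 mm.
Sensor diagonal = √(43.8² + 32.9²) = √3000.8500 ≈ 54.7800 mm.
Equal angle of view means equal diagonal/f ratio, so f₂ = f₁ · (diagonal₂/diagonal₁) = 12 × 54.7800/9.5000.
f₂ = 12 × 5.76632 ≈ 69.196 mm.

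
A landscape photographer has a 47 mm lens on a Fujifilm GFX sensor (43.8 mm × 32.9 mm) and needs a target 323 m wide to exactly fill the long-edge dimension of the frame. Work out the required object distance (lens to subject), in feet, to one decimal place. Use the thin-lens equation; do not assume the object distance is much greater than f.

1137.3 ft

W: 323 m = 323000 mm.
Magnification m = w/W = dᵢ/dₒ; combined with 1/f = 1/dₒ + 1/dᵢ this gives dₒ = f·(1 + W/w).
dₒ = 47 mm × (1 + 323000/43.8) = 47 × 7375.4292 ≈ 346645.174 mm = 346645.174/304.8 ft = 1137.29 ft.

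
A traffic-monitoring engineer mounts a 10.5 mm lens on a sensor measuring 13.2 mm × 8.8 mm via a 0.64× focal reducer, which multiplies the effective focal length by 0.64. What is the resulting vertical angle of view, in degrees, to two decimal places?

66.43°

Effective focal length f = 10.5 × 0.64 = 6.72 mm.
α = 2·arctan(8.8 / (2 × 6.72)) = 2·arctan(0.65476) ≈ 66.4305°.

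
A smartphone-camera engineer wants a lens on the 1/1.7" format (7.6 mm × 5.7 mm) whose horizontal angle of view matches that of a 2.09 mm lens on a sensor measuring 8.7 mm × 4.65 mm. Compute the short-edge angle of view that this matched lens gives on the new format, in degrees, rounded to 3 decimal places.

Equal horizontal AOV ⇒ f₂ = f₁ · 7.6/8.7 = 2.09 × 0.87356 ≈ 1.8257 mm.
Short-edge AOV on the new format = 2·arctan(5.7 / (2 × 1.8257)) = 2·arctan(1.56100) ≈ 114.7117°.

114.712°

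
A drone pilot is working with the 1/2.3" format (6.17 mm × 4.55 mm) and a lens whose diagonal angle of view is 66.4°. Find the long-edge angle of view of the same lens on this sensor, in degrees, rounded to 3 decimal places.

55.548°

Sensor diagonal = √(6.17² + 4.55²) = √58.7714 ≈ 7.6663 mm.
From the diagonal AOV: f = 7.6663 / (2·tan(33.2°)) = 7.6663 / 1.30876 ≈ 5.8576 mm.
Long-edge AOV = 2·arctan(6.17 / (2 × 5.8576)) = 2·arctan(0.52666) ≈ 55.5483°.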